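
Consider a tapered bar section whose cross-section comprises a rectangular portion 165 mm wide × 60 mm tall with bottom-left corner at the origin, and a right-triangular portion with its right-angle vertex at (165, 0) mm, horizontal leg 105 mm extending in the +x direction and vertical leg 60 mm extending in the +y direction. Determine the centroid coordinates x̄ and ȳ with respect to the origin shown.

x̄ = 110.86 mm, ȳ = 27.59 mm

rectangular portion: A = 165 × 60 = 9900.00, centroid at (82.50, 30.00).
triangular portion: A = ½·105·60 = 3150.00, centroid at (200.00, 20.00).
ΣA = 13050.00 mm²
ΣAx̄ = (9900.00)(82.50) + (3150.00)(200.00) = 1446750.00 mm³
ΣAȳ = (9900.00)(30.00) + (3150.00)(20.00) = 360000.00 mm³
x̄ = 1446750.00 / 13050.00 = 110.86 mm
ȳ = 360000.00 / 13050.00 = 27.59 mm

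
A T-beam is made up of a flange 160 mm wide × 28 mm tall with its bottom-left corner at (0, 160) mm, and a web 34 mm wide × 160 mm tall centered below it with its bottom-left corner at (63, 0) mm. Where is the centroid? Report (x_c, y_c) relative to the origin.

web: A = 34 × 160 = 5440.00, centroid at (80.00, 80.00).
flange: A = 160 × 28 = 4480.00, centroid at (80.00, 174.00).
ΣA = 9920.00 mm²
ΣAx_c = (5440.00)(80.00) + (4480.00)(80.00) = 793600.00 mm³
ΣAy_c = (5440.00)(80.00) + (4480.00)(174.00) = 1214720.00 mm³
x_c = 793600.00 / 9920.00 = 80.00 mm
y_c = 1214720.00 / 9920.00 = 122.45 mm

x_c = 80.00 mm, y_c = 122.45 mm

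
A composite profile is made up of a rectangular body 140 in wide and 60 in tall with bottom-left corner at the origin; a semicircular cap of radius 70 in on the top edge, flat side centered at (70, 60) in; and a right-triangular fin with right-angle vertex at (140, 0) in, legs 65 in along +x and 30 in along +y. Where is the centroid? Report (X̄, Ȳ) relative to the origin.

X̄ = 75.24 in, Ȳ = 55.78 in

rectangular body: A = 140 × 60 = 8400.00, centroid at (70.00, 30.00).
semicircular top: A = ½π·70² = 7696.90, centroid at (70.00, 89.71).
triangular fin: A = ½·65·30 = 975.00, centroid at (161.67, 10.00).
ΣA = 17071.90 in², ΣAX̄ = 1284408.14 in³, ΣAȲ = 952230.79 in³.
X̄ = 1284408.14/17071.90 = 75.24 in; Ȳ = 952230.79/17071.90 = 55.78 in.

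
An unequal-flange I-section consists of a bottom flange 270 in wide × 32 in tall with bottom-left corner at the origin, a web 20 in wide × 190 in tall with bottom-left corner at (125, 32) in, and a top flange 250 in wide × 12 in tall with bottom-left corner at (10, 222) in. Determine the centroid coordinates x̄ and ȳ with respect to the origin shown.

bottom flange: A = 270 × 32 = 8640.00, centroid at (135.00, 16.00).
web: A = 20 × 190 = 3800.00, centroid at (135.00, 127.00).
top flange: A = 250 × 12 = 3000.00, centroid at (135.00, 228.00).
ΣA = 15440.00 in²
ΣAx̄ = (8640.00)(135.00) + (3800.00)(135.00) + (3000.00)(135.00) = 2084400.00 in³
ΣAȳ = (8640.00)(16.00) + (3800.00)(127.00) + (3000.00)(228.00) = 1304840.00 in³
x̄ = 2084400.00 / 15440.00 = 135.00 in
ȳ = 1304840.00 / 15440.00 = 84.51 in

x̄ = 135.00 in, ȳ = 84.51 in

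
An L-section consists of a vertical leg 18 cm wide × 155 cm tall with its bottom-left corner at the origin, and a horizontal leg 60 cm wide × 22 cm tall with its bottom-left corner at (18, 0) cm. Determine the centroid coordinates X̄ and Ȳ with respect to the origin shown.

X̄ = 21.53 cm, Ȳ = 56.14 cm

Part | A | x̄ᵢ | ȳᵢ | A·x̄ᵢ | A·ȳᵢ
vertical leg | 2790.00 | 9.00 | 77.50 | 25110.00 | 216225.00
horizontal leg | 1320.00 | 48.00 | 11.00 | 63360.00 | 14520.00
Σ | 4110.00 |  |  | 88470.00 | 230745.00
X̄ = 88470.00 / 4110.00 = 21.53 cm
Ȳ = 230745.00 / 4110.00 = 56.14 cm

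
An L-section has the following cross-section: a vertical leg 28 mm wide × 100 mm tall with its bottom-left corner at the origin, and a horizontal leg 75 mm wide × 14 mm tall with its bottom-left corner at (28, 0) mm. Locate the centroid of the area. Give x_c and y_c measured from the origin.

x_c = 28.05 mm, y_c = 38.27 mm

vertical leg: A = 28 × 100 = 2800.00, centroid at (14.00, 50.00).
horizontal leg: A = 75 × 14 = 1050.00, centroid at (65.50, 7.00).
ΣA = 3850.00 mm², ΣAx_c = 107975.00 mm³, ΣAy_c = 147350.00 mm³.
x_c = 107975.00/3850.00 = 28.05 mm; y_c = 147350.00/3850.00 = 38.27 mm.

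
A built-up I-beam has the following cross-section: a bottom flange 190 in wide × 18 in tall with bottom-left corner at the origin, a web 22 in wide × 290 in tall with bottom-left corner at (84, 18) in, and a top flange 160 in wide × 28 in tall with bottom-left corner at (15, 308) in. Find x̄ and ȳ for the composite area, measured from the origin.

x̄ = 95.00 in, ȳ = 176.00 in

Part | A | x̄ᵢ | ȳᵢ | A·x̄ᵢ | A·ȳᵢ
bottom flange | 3420.00 | 95.00 | 9.00 | 324900.00 | 30780.00
web | 6380.00 | 95.00 | 163.00 | 606100.00 | 1039940.00
top flange | 4480.00 | 95.00 | 322.00 | 425600.00 | 1442560.00
Σ | 14280.00 |  |  | 1356600.00 | 2513280.00
x̄ = 1356600.00 / 14280.00 = 95.00 in
ȳ = 2513280.00 / 14280.00 = 176.00 in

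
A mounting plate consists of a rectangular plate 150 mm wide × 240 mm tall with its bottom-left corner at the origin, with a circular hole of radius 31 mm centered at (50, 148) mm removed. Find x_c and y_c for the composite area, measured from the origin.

x_c = 77.29 mm, y_c = 117.44 mm

plate: A = 150 × 240 = 36000.00, centroid at (75.00, 120.00).
hole: A = −π·31² = -3019.07, centroid at (50.00, 148.00).
ΣA = 32980.93 mm², ΣAx_c = 2549046.47 mm³, ΣAy_c = 3873177.56 mm³.
x_c = 2549046.47/32980.93 = 77.29 mm; y_c = 3873177.56/32980.93 = 117.44 mm.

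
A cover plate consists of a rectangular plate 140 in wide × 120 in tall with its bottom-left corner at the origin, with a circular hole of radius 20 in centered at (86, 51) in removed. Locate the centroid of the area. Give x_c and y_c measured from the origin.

x_c = 68.71 in, y_c = 60.73 in

plate: A = 140 × 120 = 16800.00, centroid at (70.00, 60.00).
hole: A = −π·20² = -1256.64, centroid at (86.00, 51.00).
ΣA = 15543.36 in², ΣAx_c = 1067929.21 in³, ΣAy_c = 943911.51 in³.
x_c = 1067929.21/15543.36 = 68.71 in; y_c = 943911.51/15543.36 = 60.73 in.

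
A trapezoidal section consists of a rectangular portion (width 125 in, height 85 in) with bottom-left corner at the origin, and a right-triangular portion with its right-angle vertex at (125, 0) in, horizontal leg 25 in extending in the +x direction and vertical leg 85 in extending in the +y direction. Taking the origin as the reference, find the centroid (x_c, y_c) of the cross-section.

x_c = 68.94 in, y_c = 41.21 in

Part | A | x̄ᵢ | ȳᵢ | A·x̄ᵢ | A·ȳᵢ
rectangular portion | 10625.00 | 62.50 | 42.50 | 664062.50 | 451562.50
triangular portion | 1062.50 | 133.33 | 28.33 | 141666.67 | 30104.17
Σ | 11687.50 |  |  | 805729.17 | 481666.67
x_c = 805729.17 / 11687.50 = 68.94 in
y_c = 481666.67 / 11687.50 = 41.21 in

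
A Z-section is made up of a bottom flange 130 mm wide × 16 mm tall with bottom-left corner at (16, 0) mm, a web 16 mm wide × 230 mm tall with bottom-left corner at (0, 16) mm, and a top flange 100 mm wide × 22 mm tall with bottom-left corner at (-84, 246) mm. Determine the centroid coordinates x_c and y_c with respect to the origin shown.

x_c = 15.47 mm, y_c = 133.68 mm

bottom flange: A = 130 × 16 = 2080.00, centroid at (81.00, 8.00).
web: A = 16 × 230 = 3680.00, centroid at (8.00, 131.00).
top flange: A = 100 × 22 = 2200.00, centroid at (-34.00, 257.00).
ΣA = 7960.00 mm²
ΣAx_c = (2080.00)(81.00) + (3680.00)(8.00) + (2200.00)(-34.00) = 123120.00 mm³
ΣAy_c = (2080.00)(8.00) + (3680.00)(131.00) + (2200.00)(257.00) = 1064120.00 mm³
x_c = 123120.00 / 7960.00 = 15.47 mm
y_c = 1064120.00 / 7960.00 = 133.68 mm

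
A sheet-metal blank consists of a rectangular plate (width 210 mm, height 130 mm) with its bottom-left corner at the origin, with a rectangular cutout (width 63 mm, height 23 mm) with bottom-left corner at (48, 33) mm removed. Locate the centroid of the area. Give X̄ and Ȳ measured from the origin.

plate: A = 210 × 130 = 27300.00, centroid at (105.00, 65.00).
hole: A = −(63 × 23) = -1449.00, centroid at (79.50, 44.50).
ΣA = 25851.00 mm²
ΣAX̄ = (27300.00)(105.00) + (-1449.00)(79.50) = 2751304.50 mm³
ΣAȲ = (27300.00)(65.00) + (-1449.00)(44.50) = 1710019.50 mm³
X̄ = 2751304.50 / 25851.00 = 106.43 mm
Ȳ = 1710019.50 / 25851.00 = 66.15 mm

X̄ = 106.43 mm, Ȳ = 66.15 mm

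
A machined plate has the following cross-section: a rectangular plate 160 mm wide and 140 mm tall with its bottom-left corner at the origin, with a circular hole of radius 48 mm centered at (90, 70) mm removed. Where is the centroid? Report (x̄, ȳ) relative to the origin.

plate: A = 160 × 140 = 22400.00, centroid at (80.00, 70.00).
hole: A = −π·48² = -7238.23, centroid at (90.00, 70.00).
ΣA = 15161.77 mm², ΣAx̄ = 1140559.35 mm³, ΣAȳ = 1061323.94 mm³.
x̄ = 1140559.35/15161.77 = 75.23 mm; ȳ = 1061323.94/15161.77 = 70.00 mm.

x̄ = 75.23 mm, ȳ = 70.00 mm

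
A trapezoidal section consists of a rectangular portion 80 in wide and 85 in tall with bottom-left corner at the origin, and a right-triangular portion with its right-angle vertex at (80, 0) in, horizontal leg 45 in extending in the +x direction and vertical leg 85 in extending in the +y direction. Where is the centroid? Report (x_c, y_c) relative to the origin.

Part | A | x̄ᵢ | ȳᵢ | A·x̄ᵢ | A·ȳᵢ
rectangular portion | 6800.00 | 40.00 | 42.50 | 272000.00 | 289000.00
triangular portion | 1912.50 | 95.00 | 28.33 | 181687.50 | 54187.50
Σ | 8712.50 |  |  | 453687.50 | 343187.50
x_c = 453687.50 / 8712.50 = 52.07 in
y_c = 343187.50 / 8712.50 = 39.39 in

x_c = 52.07 in, y_c = 39.39 in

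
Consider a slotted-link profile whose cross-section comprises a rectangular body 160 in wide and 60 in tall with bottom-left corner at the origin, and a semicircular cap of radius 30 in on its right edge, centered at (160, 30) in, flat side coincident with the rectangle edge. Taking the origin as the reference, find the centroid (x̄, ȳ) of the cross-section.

rectangular body: A = 160 × 60 = 9600.00, centroid at (80.00, 30.00).
semicircular end: A = ½π·30² = 1413.72, centroid at (172.73, 30.00).
ΣA = 11013.72 in², ΣAx̄ = 1012194.67 in³, ΣAȳ = 330411.50 in³.
x̄ = 1012194.67/11013.72 = 91.90 in; ȳ = 330411.50/11013.72 = 30.00 in.

x̄ = 91.90 in, ȳ = 30.00 in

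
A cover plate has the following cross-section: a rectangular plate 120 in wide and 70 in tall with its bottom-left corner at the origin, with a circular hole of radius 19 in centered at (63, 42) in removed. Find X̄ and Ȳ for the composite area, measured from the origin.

X̄ = 59.53 in, Ȳ = 33.91 in

plate: A = 120 × 70 = 8400.00, centroid at (60.00, 35.00).
hole: A = −π·19² = -1134.11, centroid at (63.00, 42.00).
ΣA = 7265.89 in², ΣAX̄ = 432550.76 in³, ΣAȲ = 246367.17 in³.
X̄ = 432550.76/7265.89 = 59.53 in; Ȳ = 246367.17/7265.89 = 33.91 in.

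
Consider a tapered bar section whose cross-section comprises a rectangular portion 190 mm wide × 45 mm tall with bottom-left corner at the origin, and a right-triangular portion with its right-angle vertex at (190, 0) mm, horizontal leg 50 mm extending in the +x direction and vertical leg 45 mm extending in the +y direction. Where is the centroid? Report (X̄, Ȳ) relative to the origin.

X̄ = 107.98 mm, Ȳ = 21.63 mm

rectangular portion: A = 190 × 45 = 8550.00, centroid at (95.00, 22.50).
triangular portion: A = ½·50·45 = 1125.00, centroid at (206.67, 15.00).
ΣA = 9675.00 mm²
ΣAX̄ = (8550.00)(95.00) + (1125.00)(206.67) = 1044750.00 mm³
ΣAȲ = (8550.00)(22.50) + (1125.00)(15.00) = 209250.00 mm³
X̄ = 1044750.00 / 9675.00 = 107.98 mm
Ȳ = 209250.00 / 9675.00 = 21.63 mm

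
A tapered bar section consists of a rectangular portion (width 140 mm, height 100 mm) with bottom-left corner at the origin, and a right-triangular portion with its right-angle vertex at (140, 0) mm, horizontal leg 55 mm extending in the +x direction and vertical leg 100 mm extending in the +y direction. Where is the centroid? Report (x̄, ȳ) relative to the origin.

x̄ = 84.50 mm, ȳ = 47.26 mm

rectangular portion: A = 140 × 100 = 14000.00, centroid at (70.00, 50.00).
triangular portion: A = ½·55·100 = 2750.00, centroid at (158.33, 33.33).
ΣA = 16750.00 mm², ΣAx̄ = 1415416.67 mm³, ΣAȳ = 791666.67 mm³.
x̄ = 1415416.67/16750.00 = 84.50 mm; ȳ = 791666.67/16750.00 = 47.26 mm.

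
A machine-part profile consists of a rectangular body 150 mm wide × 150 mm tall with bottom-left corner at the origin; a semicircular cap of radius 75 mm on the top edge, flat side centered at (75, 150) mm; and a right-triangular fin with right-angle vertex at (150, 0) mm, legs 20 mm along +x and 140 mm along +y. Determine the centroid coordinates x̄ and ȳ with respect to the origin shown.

Part | A | x̄ᵢ | ȳᵢ | A·x̄ᵢ | A·ȳᵢ
rectangular body | 22500.00 | 75.00 | 75.00 | 1687500.00 | 1687500.00
semicircular top | 8835.73 | 75.00 | 181.83 | 662679.70 | 1606609.40
triangular fin | 1400.00 | 156.67 | 46.67 | 219333.33 | 65333.33
Σ | 32735.73 |  |  | 2569513.03 | 3359442.73
x̄ = 2569513.03 / 32735.73 = 78.49 mm
ȳ = 3359442.73 / 32735.73 = 102.62 mm

x̄ = 78.49 mm, ȳ = 102.62 mm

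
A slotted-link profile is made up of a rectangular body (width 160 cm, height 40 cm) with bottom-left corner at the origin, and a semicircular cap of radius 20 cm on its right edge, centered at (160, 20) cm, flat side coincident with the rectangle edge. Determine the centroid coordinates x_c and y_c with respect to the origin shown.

rectangular body: A = 160 × 40 = 6400.00, centroid at (80.00, 20.00).
semicircular end: A = ½π·20² = 628.32, centroid at (168.49, 20.00).
ΣA = 7028.32 cm², ΣAx_c = 617864.30 cm³, ΣAy_c = 140566.37 cm³.
x_c = 617864.30/7028.32 = 87.91 cm; y_c = 140566.37/7028.32 = 20.00 cm.

x_c = 87.91 cm, y_c = 20.00 cm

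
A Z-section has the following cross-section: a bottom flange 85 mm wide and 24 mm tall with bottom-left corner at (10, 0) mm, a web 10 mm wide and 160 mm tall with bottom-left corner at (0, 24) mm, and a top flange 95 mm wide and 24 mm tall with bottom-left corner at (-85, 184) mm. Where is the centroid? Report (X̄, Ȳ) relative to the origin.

bottom flange: A = 85 × 24 = 2040.00, centroid at (52.50, 12.00).
web: A = 10 × 160 = 1600.00, centroid at (5.00, 104.00).
top flange: A = 95 × 24 = 2280.00, centroid at (-37.50, 196.00).
ΣA = 5920.00 mm², ΣAX̄ = 29600.00 mm³, ΣAȲ = 637760.00 mm³.
X̄ = 29600.00/5920.00 = 5.00 mm; Ȳ = 637760.00/5920.00 = 107.73 mm.

X̄ = 5.00 mm, Ȳ = 107.73 mm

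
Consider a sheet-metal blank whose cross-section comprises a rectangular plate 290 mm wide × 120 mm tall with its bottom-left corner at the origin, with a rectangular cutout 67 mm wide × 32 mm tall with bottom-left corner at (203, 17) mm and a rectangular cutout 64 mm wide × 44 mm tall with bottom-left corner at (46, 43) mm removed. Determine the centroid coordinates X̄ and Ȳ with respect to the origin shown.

Part | A | x̄ᵢ | ȳᵢ | A·x̄ᵢ | A·ȳᵢ
plate | 34800.00 | 145.00 | 60.00 | 5046000.00 | 2088000.00
hole 1 | -2144.00 | 236.50 | 33.00 | -507056.00 | -70752.00
hole 2 | -2816.00 | 78.00 | 65.00 | -219648.00 | -183040.00
Σ | 29840.00 |  |  | 4319296.00 | 1834208.00
X̄ = 4319296.00 / 29840.00 = 144.75 mm
Ȳ = 1834208.00 / 29840.00 = 61.47 mm

X̄ = 144.75 mm, Ȳ = 61.47 mm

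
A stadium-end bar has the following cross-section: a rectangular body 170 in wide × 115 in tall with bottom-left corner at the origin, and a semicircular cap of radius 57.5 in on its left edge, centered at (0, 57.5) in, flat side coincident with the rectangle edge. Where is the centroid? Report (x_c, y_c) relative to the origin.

x_c = 62.04 in, y_c = 57.50 in

rectangular body: A = 170 × 115 = 19550.00, centroid at (85.00, 57.50).
semicircular end: A = ½π·57.5² = 5193.45, centroid at (-24.40, 57.50).
ΣA = 24743.45 in²
ΣAx_c = (19550.00)(85.00) + (5193.45)(-24.40) = 1535010.42 in³
ΣAy_c = (19550.00)(57.50) + (5193.45)(57.50) = 1422748.11 in³
x_c = 1535010.42 / 24743.45 = 62.04 in
y_c = 1422748.11 / 24743.45 = 57.50 in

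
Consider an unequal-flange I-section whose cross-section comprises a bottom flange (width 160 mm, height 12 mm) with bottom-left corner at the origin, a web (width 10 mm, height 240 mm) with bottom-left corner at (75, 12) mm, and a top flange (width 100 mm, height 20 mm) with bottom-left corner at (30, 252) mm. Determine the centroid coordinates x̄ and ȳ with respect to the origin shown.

x̄ = 80.00 mm, ȳ = 134.86 mm

bottom flange: A = 160 × 12 = 1920.00, centroid at (80.00, 6.00).
web: A = 10 × 240 = 2400.00, centroid at (80.00, 132.00).
top flange: A = 100 × 20 = 2000.00, centroid at (80.00, 262.00).
ΣA = 6320.00 mm²
ΣAx̄ = (1920.00)(80.00) + (2400.00)(80.00) + (2000.00)(80.00) = 505600.00 mm³
ΣAȳ = (1920.00)(6.00) + (2400.00)(132.00) + (2000.00)(262.00) = 852320.00 mm³
x̄ = 505600.00 / 6320.00 = 80.00 mm
ȳ = 852320.00 / 6320.00 = 134.86 mm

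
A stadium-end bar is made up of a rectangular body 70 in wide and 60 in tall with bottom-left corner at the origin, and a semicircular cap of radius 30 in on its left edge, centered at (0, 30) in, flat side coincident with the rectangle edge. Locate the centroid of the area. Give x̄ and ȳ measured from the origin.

rectangular body: A = 70 × 60 = 4200.00, centroid at (35.00, 30.00).
semicircular end: A = ½π·30² = 1413.72, centroid at (-12.73, 30.00).
ΣA = 5613.72 in², ΣAx̄ = 129000.00 in³, ΣAȳ = 168411.50 in³.
x̄ = 129000.00/5613.72 = 22.98 in; ȳ = 168411.50/5613.72 = 30.00 in.

x̄ = 22.98 in, ȳ = 30.00 in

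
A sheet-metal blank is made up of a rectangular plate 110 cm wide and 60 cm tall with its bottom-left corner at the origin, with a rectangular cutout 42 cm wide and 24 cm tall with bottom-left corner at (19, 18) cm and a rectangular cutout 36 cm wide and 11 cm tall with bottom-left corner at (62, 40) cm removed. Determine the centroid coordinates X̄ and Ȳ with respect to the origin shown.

plate: A = 110 × 60 = 6600.00, centroid at (55.00, 30.00).
hole 1: A = −(42 × 24) = -1008.00, centroid at (40.00, 30.00).
hole 2: A = −(36 × 11) = -396.00, centroid at (80.00, 45.50).
ΣA = 5196.00 cm²
ΣAX̄ = (6600.00)(55.00) + (-1008.00)(40.00) + (-396.00)(80.00) = 291000.00 cm³
ΣAȲ = (6600.00)(30.00) + (-1008.00)(30.00) + (-396.00)(45.50) = 149742.00 cm³
X̄ = 291000.00 / 5196.00 = 56.00 cm
Ȳ = 149742.00 / 5196.00 = 28.82 cm

X̄ = 56.00 cm, Ȳ = 28.82 cm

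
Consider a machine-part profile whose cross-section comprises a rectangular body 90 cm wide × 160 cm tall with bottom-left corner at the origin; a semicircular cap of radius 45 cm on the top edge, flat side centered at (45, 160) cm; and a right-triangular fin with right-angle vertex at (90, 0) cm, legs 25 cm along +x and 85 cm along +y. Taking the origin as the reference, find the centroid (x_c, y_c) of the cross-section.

x_c = 48.04 cm, y_c = 93.96 cm

rectangular body: A = 90 × 160 = 14400.00, centroid at (45.00, 80.00).
semicircular top: A = ½π·45² = 3180.86, centroid at (45.00, 179.10).
triangular fin: A = ½·25·85 = 1062.50, centroid at (98.33, 28.33).
ΣA = 18643.36 cm², ΣAx_c = 895617.98 cm³, ΣAy_c = 1751792.18 cm³.
x_c = 895617.98/18643.36 = 48.04 cm; y_c = 1751792.18/18643.36 = 93.96 cm.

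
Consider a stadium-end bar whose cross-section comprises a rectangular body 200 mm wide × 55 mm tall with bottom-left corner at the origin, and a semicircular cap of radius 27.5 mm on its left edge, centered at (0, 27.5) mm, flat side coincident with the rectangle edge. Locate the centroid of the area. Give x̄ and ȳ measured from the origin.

rectangular body: A = 200 × 55 = 11000.00, centroid at (100.00, 27.50).
semicircular end: A = ½π·27.5² = 1187.91, centroid at (-11.67, 27.50).
ΣA = 12187.91 mm², ΣAx̄ = 1086135.42 mm³, ΣAȳ = 335167.65 mm³.
x̄ = 1086135.42/12187.91 = 89.12 mm; ȳ = 335167.65/12187.91 = 27.50 mm.

x̄ = 89.12 mm, ȳ = 27.50 mm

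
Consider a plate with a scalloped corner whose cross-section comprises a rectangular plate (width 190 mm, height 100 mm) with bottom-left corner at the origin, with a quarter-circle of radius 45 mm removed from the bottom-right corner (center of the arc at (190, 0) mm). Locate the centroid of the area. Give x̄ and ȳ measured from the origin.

x̄ = 88.07 mm, ȳ = 52.82 mm

Part | A | x̄ᵢ | ȳᵢ | A·x̄ᵢ | A·ȳᵢ
plate | 19000.00 | 95.00 | 50.00 | 1805000.00 | 950000.00
removed quarter-circle | -1590.43 | 170.90 | 19.10 | -271806.94 | -30375.00
Σ | 17409.57 |  |  | 1533193.06 | 919625.00
x̄ = 1533193.06 / 17409.57 = 88.07 mm
ȳ = 919625.00 / 17409.57 = 52.82 mm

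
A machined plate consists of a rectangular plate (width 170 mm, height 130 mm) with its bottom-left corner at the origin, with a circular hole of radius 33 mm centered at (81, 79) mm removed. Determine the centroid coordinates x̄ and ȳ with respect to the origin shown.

plate: A = 170 × 130 = 22100.00, centroid at (85.00, 65.00).
hole: A = −π·33² = -3421.19, centroid at (81.00, 79.00).
ΣA = 18678.81 mm²
ΣAx̄ = (22100.00)(85.00) + (-3421.19)(81.00) = 1601383.25 mm³
ΣAȳ = (22100.00)(65.00) + (-3421.19)(79.00) = 1166225.64 mm³
x̄ = 1601383.25 / 18678.81 = 85.73 mm
ȳ = 1166225.64 / 18678.81 = 62.44 mm

x̄ = 85.73 mm, ȳ = 62.44 mm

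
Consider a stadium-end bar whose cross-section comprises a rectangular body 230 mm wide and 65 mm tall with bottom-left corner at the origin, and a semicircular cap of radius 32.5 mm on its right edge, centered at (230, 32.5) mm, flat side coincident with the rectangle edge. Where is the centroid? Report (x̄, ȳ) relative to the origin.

rectangular body: A = 230 × 65 = 14950.00, centroid at (115.00, 32.50).
semicircular end: A = ½π·32.5² = 1659.15, centroid at (243.79, 32.50).
ΣA = 16609.15 mm², ΣAx̄ = 2123740.75 mm³, ΣAȳ = 539797.49 mm³.
x̄ = 2123740.75/16609.15 = 127.87 mm; ȳ = 539797.49/16609.15 = 32.50 mm.

x̄ = 127.87 mm, ȳ = 32.50 mm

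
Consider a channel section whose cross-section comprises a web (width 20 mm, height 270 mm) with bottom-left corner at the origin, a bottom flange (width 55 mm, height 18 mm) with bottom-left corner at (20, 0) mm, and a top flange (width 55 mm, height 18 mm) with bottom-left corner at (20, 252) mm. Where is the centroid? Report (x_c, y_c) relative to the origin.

web: A = 20 × 270 = 5400.00, centroid at (10.00, 135.00).
bottom flange: A = 55 × 18 = 990.00, centroid at (47.50, 9.00).
top flange: A = 55 × 18 = 990.00, centroid at (47.50, 261.00).
ΣA = 7380.00 mm², ΣAx_c = 148050.00 mm³, ΣAy_c = 996300.00 mm³.
x_c = 148050.00/7380.00 = 20.06 mm; y_c = 996300.00/7380.00 = 135.00 mm.

x_c = 20.06 mm, y_c = 135.00 mm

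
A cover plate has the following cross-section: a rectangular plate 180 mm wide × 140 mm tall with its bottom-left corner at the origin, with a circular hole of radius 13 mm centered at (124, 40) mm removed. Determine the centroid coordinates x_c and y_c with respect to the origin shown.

Part | A | x̄ᵢ | ȳᵢ | A·x̄ᵢ | A·ȳᵢ
plate | 25200.00 | 90.00 | 70.00 | 2268000.00 | 1764000.00
hole | -530.93 | 124.00 | 40.00 | -65835.22 | -21237.17
Σ | 24669.07 |  |  | 2202164.78 | 1742762.83
x_c = 2202164.78 / 24669.07 = 89.27 mm
y_c = 1742762.83 / 24669.07 = 70.65 mm

x_c = 89.27 mm, y_c = 70.65 mm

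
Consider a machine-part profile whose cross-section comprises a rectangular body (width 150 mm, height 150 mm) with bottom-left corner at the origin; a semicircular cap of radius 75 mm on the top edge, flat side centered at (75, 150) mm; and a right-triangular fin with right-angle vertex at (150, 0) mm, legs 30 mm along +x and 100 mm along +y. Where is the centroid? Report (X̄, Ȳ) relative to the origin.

X̄ = 78.88 mm, Ȳ = 101.84 mm

rectangular body: A = 150 × 150 = 22500.00, centroid at (75.00, 75.00).
semicircular top: A = ½π·75² = 8835.73, centroid at (75.00, 181.83).
triangular fin: A = ½·30·100 = 1500.00, centroid at (160.00, 33.33).
ΣA = 32835.73 mm²
ΣAX̄ = (22500.00)(75.00) + (8835.73)(75.00) + (1500.00)(160.00) = 2590179.70 mm³
ΣAȲ = (22500.00)(75.00) + (8835.73)(181.83) + (1500.00)(33.33) = 3344109.40 mm³
X̄ = 2590179.70 / 32835.73 = 78.88 mm
Ȳ = 3344109.40 / 32835.73 = 101.84 mm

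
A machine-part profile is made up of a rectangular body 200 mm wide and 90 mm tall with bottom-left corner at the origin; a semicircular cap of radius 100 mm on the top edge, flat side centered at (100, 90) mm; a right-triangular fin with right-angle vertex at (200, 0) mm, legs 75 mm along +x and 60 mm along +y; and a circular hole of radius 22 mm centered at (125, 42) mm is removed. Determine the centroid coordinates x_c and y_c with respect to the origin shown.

x_c = 107.06 mm, y_c = 83.38 mm

rectangular body: A = 200 × 90 = 18000.00, centroid at (100.00, 45.00).
semicircular top: A = ½π·100² = 15707.96, centroid at (100.00, 132.44).
triangular fin: A = ½·75·60 = 2250.00, centroid at (225.00, 20.00).
hole: A = −π·22² = -1520.53, centroid at (125.00, 42.00).
ΣA = 34437.43 mm²
ΣAx_c = (18000.00)(100.00) + (15707.96)(100.00) + (2250.00)(225.00) + (-1520.53)(125.00) = 3686979.97 mm³
ΣAy_c = (18000.00)(45.00) + (15707.96)(132.44) + (2250.00)(20.00) + (-1520.53)(42.00) = 2871521.07 mm³
x_c = 3686979.97 / 34437.43 = 107.06 mm
y_c = 2871521.07 / 34437.43 = 83.38 mm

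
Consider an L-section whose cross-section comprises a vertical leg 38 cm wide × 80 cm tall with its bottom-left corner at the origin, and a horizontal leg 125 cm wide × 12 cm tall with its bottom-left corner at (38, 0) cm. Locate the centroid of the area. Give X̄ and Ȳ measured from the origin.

Part | A | x̄ᵢ | ȳᵢ | A·x̄ᵢ | A·ȳᵢ
vertical leg | 3040.00 | 19.00 | 40.00 | 57760.00 | 121600.00
horizontal leg | 1500.00 | 100.50 | 6.00 | 150750.00 | 9000.00
Σ | 4540.00 |  |  | 208510.00 | 130600.00
X̄ = 208510.00 / 4540.00 = 45.93 cm
Ȳ = 130600.00 / 4540.00 = 28.77 cm

X̄ = 45.93 cm, Ȳ = 28.77 cm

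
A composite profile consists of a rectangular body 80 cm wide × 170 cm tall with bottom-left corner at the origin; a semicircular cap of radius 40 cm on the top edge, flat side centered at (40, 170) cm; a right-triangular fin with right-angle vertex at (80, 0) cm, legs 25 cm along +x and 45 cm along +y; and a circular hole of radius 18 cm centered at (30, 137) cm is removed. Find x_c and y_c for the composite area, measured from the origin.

Part | A | x̄ᵢ | ȳᵢ | A·x̄ᵢ | A·ȳᵢ
rectangular body | 13600.00 | 40.00 | 85.00 | 544000.00 | 1156000.00
semicircular top | 2513.27 | 40.00 | 186.98 | 100530.96 | 469923.27
triangular fin | 562.50 | 88.33 | 15.00 | 49687.50 | 8437.50
hole | -1017.88 | 30.00 | 137.00 | -30536.28 | -139449.01
Σ | 15657.90 |  |  | 663682.18 | 1494911.75
x_c = 663682.18 / 15657.90 = 42.39 cm
y_c = 1494911.75 / 15657.90 = 95.47 cm

x_c = 42.39 cm, y_c = 95.47 cm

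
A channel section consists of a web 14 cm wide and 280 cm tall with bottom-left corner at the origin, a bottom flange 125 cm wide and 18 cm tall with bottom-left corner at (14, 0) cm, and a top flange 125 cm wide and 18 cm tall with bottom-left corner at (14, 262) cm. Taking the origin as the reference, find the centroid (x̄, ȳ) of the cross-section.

Part | A | x̄ᵢ | ȳᵢ | A·x̄ᵢ | A·ȳᵢ
web | 3920.00 | 7.00 | 140.00 | 27440.00 | 548800.00
bottom flange | 2250.00 | 76.50 | 9.00 | 172125.00 | 20250.00
top flange | 2250.00 | 76.50 | 271.00 | 172125.00 | 609750.00
Σ | 8420.00 |  |  | 371690.00 | 1178800.00
x̄ = 371690.00 / 8420.00 = 44.14 cm
ȳ = 1178800.00 / 8420.00 = 140.00 cm

x̄ = 44.14 cm, ȳ = 140.00 cm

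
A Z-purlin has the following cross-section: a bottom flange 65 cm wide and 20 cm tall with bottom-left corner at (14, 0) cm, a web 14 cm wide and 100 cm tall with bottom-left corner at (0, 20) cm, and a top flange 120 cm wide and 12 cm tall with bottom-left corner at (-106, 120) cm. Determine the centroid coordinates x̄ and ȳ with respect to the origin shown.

x̄ = 0.97 cm, ȳ = 70.64 cm

Part | A | x̄ᵢ | ȳᵢ | A·x̄ᵢ | A·ȳᵢ
bottom flange | 1300.00 | 46.50 | 10.00 | 60450.00 | 13000.00
web | 1400.00 | 7.00 | 70.00 | 9800.00 | 98000.00
top flange | 1440.00 | -46.00 | 126.00 | -66240.00 | 181440.00
Σ | 4140.00 |  |  | 4010.00 | 292440.00
x̄ = 4010.00 / 4140.00 = 0.97 cm
ȳ = 292440.00 / 4140.00 = 70.64 cm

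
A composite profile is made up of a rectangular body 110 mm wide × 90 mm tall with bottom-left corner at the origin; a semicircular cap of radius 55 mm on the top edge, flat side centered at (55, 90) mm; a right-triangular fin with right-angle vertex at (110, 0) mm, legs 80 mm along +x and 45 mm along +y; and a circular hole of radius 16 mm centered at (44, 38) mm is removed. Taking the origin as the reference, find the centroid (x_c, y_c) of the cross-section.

rectangular body: A = 110 × 90 = 9900.00, centroid at (55.00, 45.00).
semicircular top: A = ½π·55² = 4751.66, centroid at (55.00, 113.34).
triangular fin: A = ½·80·45 = 1800.00, centroid at (136.67, 15.00).
hole: A = −π·16² = -804.25, centroid at (44.00, 38.00).
ΣA = 15647.41 mm², ΣAx_c = 1016454.34 mm³, ΣAy_c = 980504.55 mm³.
x_c = 1016454.34/15647.41 = 64.96 mm; y_c = 980504.55/15647.41 = 62.66 mm.

x_c = 64.96 mm, y_c = 62.66 mm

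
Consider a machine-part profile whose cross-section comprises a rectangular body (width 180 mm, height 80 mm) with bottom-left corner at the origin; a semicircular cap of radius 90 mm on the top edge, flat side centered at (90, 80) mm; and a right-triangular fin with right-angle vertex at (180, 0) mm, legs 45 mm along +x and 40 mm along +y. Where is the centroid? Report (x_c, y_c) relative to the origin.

x_c = 93.37 mm, y_c = 74.65 mm

rectangular body: A = 180 × 80 = 14400.00, centroid at (90.00, 40.00).
semicircular top: A = ½π·90² = 12723.45, centroid at (90.00, 118.20).
triangular fin: A = ½·45·40 = 900.00, centroid at (195.00, 13.33).
ΣA = 28023.45 mm²
ΣAx_c = (14400.00)(90.00) + (12723.45)(90.00) + (900.00)(195.00) = 2616610.52 mm³
ΣAy_c = (14400.00)(40.00) + (12723.45)(118.20) + (900.00)(13.33) = 2091876.02 mm³
x_c = 2616610.52 / 28023.45 = 93.37 mm
y_c = 2091876.02 / 28023.45 = 74.65 mm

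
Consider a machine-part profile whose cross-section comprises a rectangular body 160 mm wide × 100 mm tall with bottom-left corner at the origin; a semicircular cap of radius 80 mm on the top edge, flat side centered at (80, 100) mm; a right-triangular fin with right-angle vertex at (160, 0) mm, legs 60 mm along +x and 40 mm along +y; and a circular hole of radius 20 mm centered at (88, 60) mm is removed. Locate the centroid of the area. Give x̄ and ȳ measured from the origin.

rectangular body: A = 160 × 100 = 16000.00, centroid at (80.00, 50.00).
semicircular top: A = ½π·80² = 10053.10, centroid at (80.00, 133.95).
triangular fin: A = ½·60·40 = 1200.00, centroid at (180.00, 13.33).
hole: A = −π·20² = -1256.64, centroid at (88.00, 60.00).
ΣA = 25996.46 mm², ΣAx̄ = 2189663.66 mm³, ΣAȳ = 2087244.76 mm³.
x̄ = 2189663.66/25996.46 = 84.23 mm; ȳ = 2087244.76/25996.46 = 80.29 mm.

x̄ = 84.23 mm, ȳ = 80.29 mm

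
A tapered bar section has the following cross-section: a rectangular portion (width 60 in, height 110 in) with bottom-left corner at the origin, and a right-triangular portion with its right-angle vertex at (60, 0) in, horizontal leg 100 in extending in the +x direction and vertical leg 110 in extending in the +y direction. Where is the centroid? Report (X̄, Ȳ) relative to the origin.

rectangular portion: A = 60 × 110 = 6600.00, centroid at (30.00, 55.00).
triangular portion: A = ½·100·110 = 5500.00, centroid at (93.33, 36.67).
ΣA = 12100.00 in², ΣAX̄ = 711333.33 in³, ΣAȲ = 564666.67 in³.
X̄ = 711333.33/12100.00 = 58.79 in; Ȳ = 564666.67/12100.00 = 46.67 in.

X̄ = 58.79 in, Ȳ = 46.67 in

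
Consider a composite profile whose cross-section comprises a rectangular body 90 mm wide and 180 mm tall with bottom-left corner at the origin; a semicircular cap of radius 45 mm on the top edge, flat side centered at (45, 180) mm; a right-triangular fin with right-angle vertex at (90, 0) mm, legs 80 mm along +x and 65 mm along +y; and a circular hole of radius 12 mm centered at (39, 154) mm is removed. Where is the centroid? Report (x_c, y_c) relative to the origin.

x_c = 53.78 mm, y_c = 96.52 mm

rectangular body: A = 90 × 180 = 16200.00, centroid at (45.00, 90.00).
semicircular top: A = ½π·45² = 3180.86, centroid at (45.00, 199.10).
triangular fin: A = ½·80·65 = 2600.00, centroid at (116.67, 21.67).
hole: A = −π·12² = -452.39, centroid at (39.00, 154.00).
ΣA = 21528.47 mm², ΣAx_c = 1157828.96 mm³, ΣAy_c = 2077970.64 mm³.
x_c = 1157828.96/21528.47 = 53.78 mm; y_c = 2077970.64/21528.47 = 96.52 mm.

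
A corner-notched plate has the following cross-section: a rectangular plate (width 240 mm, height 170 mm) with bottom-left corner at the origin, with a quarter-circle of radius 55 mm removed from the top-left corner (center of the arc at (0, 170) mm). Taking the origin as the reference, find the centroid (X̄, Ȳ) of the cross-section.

plate: A = 240 × 170 = 40800.00, centroid at (120.00, 85.00).
removed quarter-circle: A = −¼π·55² = -2375.83, centroid at (23.34, 146.66).
ΣA = 38424.17 mm², ΣAX̄ = 4840541.67 mm³, ΣAȲ = 3119567.33 mm³.
X̄ = 4840541.67/38424.17 = 125.98 mm; Ȳ = 3119567.33/38424.17 = 81.19 mm.

X̄ = 125.98 mm, Ȳ = 81.19 mm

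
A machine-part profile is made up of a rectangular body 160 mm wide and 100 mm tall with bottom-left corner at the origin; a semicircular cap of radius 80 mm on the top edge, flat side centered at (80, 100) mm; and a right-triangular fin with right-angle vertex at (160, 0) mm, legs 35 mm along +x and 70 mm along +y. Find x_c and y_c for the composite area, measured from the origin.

x_c = 84.12 mm, y_c = 79.74 mm

Part | A | x̄ᵢ | ȳᵢ | A·x̄ᵢ | A·ȳᵢ
rectangular body | 16000.00 | 80.00 | 50.00 | 1280000.00 | 800000.00
semicircular top | 10053.10 | 80.00 | 133.95 | 804247.72 | 1346642.98
triangular fin | 1225.00 | 171.67 | 23.33 | 210291.67 | 28583.33
Σ | 27278.10 |  |  | 2294539.39 | 2175226.32
x_c = 2294539.39 / 27278.10 = 84.12 mm
y_c = 2175226.32 / 27278.10 = 79.74 mm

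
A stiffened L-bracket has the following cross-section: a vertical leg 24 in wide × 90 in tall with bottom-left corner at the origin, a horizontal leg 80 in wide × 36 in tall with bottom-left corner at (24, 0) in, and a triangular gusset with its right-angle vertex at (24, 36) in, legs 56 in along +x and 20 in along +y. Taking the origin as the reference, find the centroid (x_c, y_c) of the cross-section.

vertical leg: A = 24 × 90 = 2160.00, centroid at (12.00, 45.00).
horizontal leg: A = 80 × 36 = 2880.00, centroid at (64.00, 18.00).
gusset: A = ½·56·20 = 560.00, centroid at (42.67, 42.67).
ΣA = 5600.00 in²
ΣAx_c = (2160.00)(12.00) + (2880.00)(64.00) + (560.00)(42.67) = 234133.33 in³
ΣAy_c = (2160.00)(45.00) + (2880.00)(18.00) + (560.00)(42.67) = 172933.33 in³
x_c = 234133.33 / 5600.00 = 41.81 in
y_c = 172933.33 / 5600.00 = 30.88 in

x_c = 41.81 in, y_c = 30.88 in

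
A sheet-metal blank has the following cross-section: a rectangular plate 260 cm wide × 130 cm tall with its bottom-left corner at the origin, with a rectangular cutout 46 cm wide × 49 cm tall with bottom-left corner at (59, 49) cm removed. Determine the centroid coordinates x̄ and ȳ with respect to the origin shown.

plate: A = 260 × 130 = 33800.00, centroid at (130.00, 65.00).
hole: A = −(46 × 49) = -2254.00, centroid at (82.00, 73.50).
ΣA = 31546.00 cm²
ΣAx̄ = (33800.00)(130.00) + (-2254.00)(82.00) = 4209172.00 cm³
ΣAȳ = (33800.00)(65.00) + (-2254.00)(73.50) = 2031331.00 cm³
x̄ = 4209172.00 / 31546.00 = 133.43 cm
ȳ = 2031331.00 / 31546.00 = 64.39 cm

x̄ = 133.43 cm, ȳ = 64.39 cm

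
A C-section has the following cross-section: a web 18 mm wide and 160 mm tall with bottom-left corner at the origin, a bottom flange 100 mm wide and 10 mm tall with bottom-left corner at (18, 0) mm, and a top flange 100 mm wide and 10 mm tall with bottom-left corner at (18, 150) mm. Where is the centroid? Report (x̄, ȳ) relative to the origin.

x̄ = 33.18 mm, ȳ = 80.00 mm

web: A = 18 × 160 = 2880.00, centroid at (9.00, 80.00).
bottom flange: A = 100 × 10 = 1000.00, centroid at (68.00, 5.00).
top flange: A = 100 × 10 = 1000.00, centroid at (68.00, 155.00).
ΣA = 4880.00 mm²
ΣAx̄ = (2880.00)(9.00) + (1000.00)(68.00) + (1000.00)(68.00) = 161920.00 mm³
ΣAȳ = (2880.00)(80.00) + (1000.00)(5.00) + (1000.00)(155.00) = 390400.00 mm³
x̄ = 161920.00 / 4880.00 = 33.18 mm
ȳ = 390400.00 / 4880.00 = 80.00 mm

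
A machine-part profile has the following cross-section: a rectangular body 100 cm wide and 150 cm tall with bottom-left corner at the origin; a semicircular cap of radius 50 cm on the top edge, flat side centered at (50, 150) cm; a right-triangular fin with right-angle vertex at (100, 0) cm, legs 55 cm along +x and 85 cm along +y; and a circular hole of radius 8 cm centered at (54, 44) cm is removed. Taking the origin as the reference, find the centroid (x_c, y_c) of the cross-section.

Part | A | x̄ᵢ | ȳᵢ | A·x̄ᵢ | A·ȳᵢ
rectangular body | 15000.00 | 50.00 | 75.00 | 750000.00 | 1125000.00
semicircular top | 3926.99 | 50.00 | 171.22 | 196349.54 | 672381.96
triangular fin | 2337.50 | 118.33 | 28.33 | 276604.17 | 66229.17
hole | -201.06 | 54.00 | 44.00 | -10857.34 | -8846.72
Σ | 21063.43 |  |  | 1212096.36 | 1854764.40
x_c = 1212096.36 / 21063.43 = 57.55 cm
y_c = 1854764.40 / 21063.43 = 88.06 cm

x_c = 57.55 cm, y_c = 88.06 cm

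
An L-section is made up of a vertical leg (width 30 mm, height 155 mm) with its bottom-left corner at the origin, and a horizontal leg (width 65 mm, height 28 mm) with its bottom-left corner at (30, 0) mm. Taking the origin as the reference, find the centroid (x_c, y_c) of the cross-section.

x_c = 28.36 mm, y_c = 59.64 mm

vertical leg: A = 30 × 155 = 4650.00, centroid at (15.00, 77.50).
horizontal leg: A = 65 × 28 = 1820.00, centroid at (62.50, 14.00).
ΣA = 6470.00 mm², ΣAx_c = 183500.00 mm³, ΣAy_c = 385855.00 mm³.
x_c = 183500.00/6470.00 = 28.36 mm; y_c = 385855.00/6470.00 = 59.64 mm.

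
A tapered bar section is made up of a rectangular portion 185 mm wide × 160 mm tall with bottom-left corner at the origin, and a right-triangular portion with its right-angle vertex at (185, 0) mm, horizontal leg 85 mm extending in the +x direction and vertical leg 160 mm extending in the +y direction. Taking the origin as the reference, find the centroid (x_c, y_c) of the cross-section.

Part | A | x̄ᵢ | ȳᵢ | A·x̄ᵢ | A·ȳᵢ
rectangular portion | 29600.00 | 92.50 | 80.00 | 2738000.00 | 2368000.00
triangular portion | 6800.00 | 213.33 | 53.33 | 1450666.67 | 362666.67
Σ | 36400.00 |  |  | 4188666.67 | 2730666.67
x_c = 4188666.67 / 36400.00 = 115.07 mm
y_c = 2730666.67 / 36400.00 = 75.02 mm

x_c = 115.07 mm, y_c = 75.02 mm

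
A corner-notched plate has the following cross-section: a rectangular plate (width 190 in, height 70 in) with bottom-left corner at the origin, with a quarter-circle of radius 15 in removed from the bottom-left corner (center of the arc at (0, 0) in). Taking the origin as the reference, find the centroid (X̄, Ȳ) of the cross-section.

X̄ = 96.19 in, Ȳ = 35.39 in

Part | A | x̄ᵢ | ȳᵢ | A·x̄ᵢ | A·ȳᵢ
plate | 13300.00 | 95.00 | 35.00 | 1263500.00 | 465500.00
removed quarter-circle | -176.71 | 6.37 | 6.37 | -1125.00 | -1125.00
Σ | 13123.29 |  |  | 1262375.00 | 464375.00
X̄ = 1262375.00 / 13123.29 = 96.19 in
Ȳ = 464375.00 / 13123.29 = 35.39 in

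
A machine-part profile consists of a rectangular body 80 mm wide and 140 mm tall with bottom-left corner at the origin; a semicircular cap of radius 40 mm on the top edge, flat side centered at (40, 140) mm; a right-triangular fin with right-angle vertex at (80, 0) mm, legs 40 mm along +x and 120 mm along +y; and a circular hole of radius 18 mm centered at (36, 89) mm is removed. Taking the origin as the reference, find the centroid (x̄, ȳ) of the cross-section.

rectangular body: A = 80 × 140 = 11200.00, centroid at (40.00, 70.00).
semicircular top: A = ½π·40² = 2513.27, centroid at (40.00, 156.98).
triangular fin: A = ½·40·120 = 2400.00, centroid at (93.33, 40.00).
hole: A = −π·18² = -1017.88, centroid at (36.00, 89.00).
ΣA = 15095.40 mm²
ΣAx̄ = (11200.00)(40.00) + (2513.27)(40.00) + (2400.00)(93.33) + (-1017.88)(36.00) = 735887.43 mm³
ΣAȳ = (11200.00)(70.00) + (2513.27)(156.98) + (2400.00)(40.00) + (-1017.88)(89.00) = 1183934.08 mm³
x̄ = 735887.43 / 15095.40 = 48.75 mm
ȳ = 1183934.08 / 15095.40 = 78.43 mm

x̄ = 48.75 mm, ȳ = 78.43 mm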